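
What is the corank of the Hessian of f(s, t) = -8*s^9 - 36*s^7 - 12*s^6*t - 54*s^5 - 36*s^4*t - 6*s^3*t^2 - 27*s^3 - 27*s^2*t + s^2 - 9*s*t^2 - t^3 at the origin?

1

The Hessian at 0 is [[2, 0], [0, 0]] of rank 1; hence corank 1.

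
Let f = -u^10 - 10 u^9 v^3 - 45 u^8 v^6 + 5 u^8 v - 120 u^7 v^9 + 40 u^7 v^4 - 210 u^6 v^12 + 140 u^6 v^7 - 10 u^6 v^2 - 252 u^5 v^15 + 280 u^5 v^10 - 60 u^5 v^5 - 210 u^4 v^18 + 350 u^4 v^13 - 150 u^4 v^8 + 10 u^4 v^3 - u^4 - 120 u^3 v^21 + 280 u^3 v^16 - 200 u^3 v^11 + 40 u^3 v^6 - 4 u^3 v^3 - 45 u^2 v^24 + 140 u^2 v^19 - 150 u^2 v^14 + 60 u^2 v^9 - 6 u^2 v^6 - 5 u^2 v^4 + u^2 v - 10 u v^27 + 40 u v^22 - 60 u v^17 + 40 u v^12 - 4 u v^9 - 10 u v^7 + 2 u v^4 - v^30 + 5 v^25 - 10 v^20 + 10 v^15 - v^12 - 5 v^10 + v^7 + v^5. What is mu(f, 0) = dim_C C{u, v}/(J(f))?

The Hessian of f at 0 has rank 0. Corank 2; j^3 = u^2*v has shape L^2 M (L != M), so D-series; mu = 6 gives D_6.

6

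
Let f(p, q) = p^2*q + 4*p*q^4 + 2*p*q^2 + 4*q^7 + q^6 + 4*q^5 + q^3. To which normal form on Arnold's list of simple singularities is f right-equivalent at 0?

D_{7}

The Hessian of f at 0 is [[0, 0], [0, 0]] with rank 0, so corank 2. A Groebner basis of the Jacobian ideal J(f) in C{p,q} is {p*q/2 + q^4 + q^2/2, p^3 - p^2 - 2*p*q + q^3 - q^2, p^2*q + 2*p^2/3 + 4*p*q/3 - q^3 + 2*q^2/3, -p^2/3 + p*q^2 - 2*p*q/3 + q^3 - q^2/3}; counting standard monomials gives mu = 7. Corank 2; j^3 = q*(p + q)^2 has shape L^2 M (L != M), so D-series; mu = 7 gives D_7.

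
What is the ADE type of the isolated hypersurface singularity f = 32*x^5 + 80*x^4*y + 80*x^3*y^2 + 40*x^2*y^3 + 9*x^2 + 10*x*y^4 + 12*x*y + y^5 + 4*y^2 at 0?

A_{4}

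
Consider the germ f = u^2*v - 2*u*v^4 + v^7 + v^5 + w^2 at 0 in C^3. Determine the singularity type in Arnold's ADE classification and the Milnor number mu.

Type D_{6}, Milnor number mu = 6.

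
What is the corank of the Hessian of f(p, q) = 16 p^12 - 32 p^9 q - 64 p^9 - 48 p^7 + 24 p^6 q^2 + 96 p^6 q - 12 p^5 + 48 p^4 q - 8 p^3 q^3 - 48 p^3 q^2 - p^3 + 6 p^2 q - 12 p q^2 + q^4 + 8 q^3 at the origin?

Hessian at 0 has rank 0.

2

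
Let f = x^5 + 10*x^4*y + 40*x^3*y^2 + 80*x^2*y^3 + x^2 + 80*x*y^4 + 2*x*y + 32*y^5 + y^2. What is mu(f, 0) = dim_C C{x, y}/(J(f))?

The Hessian of f at 0 has rank 1. Corank 1: A-series; mu = 4 gives A_4.

4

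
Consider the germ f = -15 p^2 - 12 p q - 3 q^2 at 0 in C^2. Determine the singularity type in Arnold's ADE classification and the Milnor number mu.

The Hessian of f at 0 is [[-30, -12], [-12, -6]] with rank 2, so corank 0. A Groebner basis of the Jacobian ideal J(f) in C{p,q} is {p, q}; counting standard monomials gives mu = 1. Corank 0: nondegenerate Morse point, so A_1.

Type A1, Milnor number mu = 1.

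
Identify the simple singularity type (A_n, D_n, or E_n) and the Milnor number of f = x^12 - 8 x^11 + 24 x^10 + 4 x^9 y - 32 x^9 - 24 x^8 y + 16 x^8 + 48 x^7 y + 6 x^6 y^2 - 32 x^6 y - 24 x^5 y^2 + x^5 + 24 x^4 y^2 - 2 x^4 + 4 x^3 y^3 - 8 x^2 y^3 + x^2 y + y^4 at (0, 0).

The Hessian of f at 0 has rank 0. Corank 2; j^3 = x^2*y has shape L^2 M (L != M), so D-series; mu = 5 gives D_5.

Type D_5, Milnor number mu = 5.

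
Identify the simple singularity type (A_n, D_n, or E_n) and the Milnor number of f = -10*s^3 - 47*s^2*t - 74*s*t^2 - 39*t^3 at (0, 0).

Type D_4, Milnor number mu = 4.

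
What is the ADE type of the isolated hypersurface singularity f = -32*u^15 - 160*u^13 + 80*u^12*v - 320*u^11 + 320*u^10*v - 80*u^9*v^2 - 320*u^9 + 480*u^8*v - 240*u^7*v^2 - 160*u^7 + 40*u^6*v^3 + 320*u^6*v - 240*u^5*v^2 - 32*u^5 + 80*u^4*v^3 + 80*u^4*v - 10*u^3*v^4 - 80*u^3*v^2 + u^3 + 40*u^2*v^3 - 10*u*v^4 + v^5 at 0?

E_8

The Hessian of f at 0 has rank 0. Corank 2; j^3 = u^3 is a perfect cube, so E-series; the 5-jet and mu = 8 give E_8.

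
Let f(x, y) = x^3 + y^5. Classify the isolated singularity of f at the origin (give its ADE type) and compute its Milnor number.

Type E_{8}, Milnor number mu = 8.

The Hessian of f at 0 has rank 0. Corank 2; j^3 = x^3 is a perfect cube, so E-series; the 5-jet and mu = 8 give E_8.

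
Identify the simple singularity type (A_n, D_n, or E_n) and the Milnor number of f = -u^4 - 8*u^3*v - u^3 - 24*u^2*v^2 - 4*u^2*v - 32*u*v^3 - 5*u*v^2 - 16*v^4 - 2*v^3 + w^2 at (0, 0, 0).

The Hessian of f at 0 is [[0, 0, 0], [0, 0, 0], [0, 0, 2]] with rank 1, so corank 2. A Groebner basis of the Jacobian ideal J(f) in C{u,v,w} is {u*v^2 + u*v/4 + v^2/4, -u*v/4 + v^3 - v^2/4, u^2 + 3*u*v + 2*v^2, w}; counting standard monomials gives mu = 5. Corank 2; j^3 = -(u + v)^2*(u + 2*v) has shape L^2 M (L != M), so D-series; mu = 5 gives D_5.

Type D_5, Milnor number mu = 5.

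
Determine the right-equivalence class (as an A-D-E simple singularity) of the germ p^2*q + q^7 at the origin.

The Hessian of f at 0 is [[0, 0], [0, 0]] with rank 0, so corank 2. A Groebner basis of the Jacobian ideal J(f) in C{p,q} is {p^2/7 + q^6, p^3, p*q}; counting standard monomials gives mu = 8. Corank 2; j^3 = p^2*q has shape L^2 M (L != M), so D-series; mu = 8 gives D_8.

D8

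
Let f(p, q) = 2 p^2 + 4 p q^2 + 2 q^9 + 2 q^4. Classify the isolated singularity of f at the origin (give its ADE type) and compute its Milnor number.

Type A8, Milnor number mu = 8.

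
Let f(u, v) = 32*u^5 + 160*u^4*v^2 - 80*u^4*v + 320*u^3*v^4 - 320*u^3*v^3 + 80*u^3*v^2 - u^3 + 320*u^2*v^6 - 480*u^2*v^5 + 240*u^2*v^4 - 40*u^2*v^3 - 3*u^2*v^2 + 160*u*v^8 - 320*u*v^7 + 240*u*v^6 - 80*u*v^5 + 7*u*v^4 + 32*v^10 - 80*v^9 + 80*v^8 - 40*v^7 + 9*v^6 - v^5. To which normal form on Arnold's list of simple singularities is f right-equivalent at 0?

E_{8}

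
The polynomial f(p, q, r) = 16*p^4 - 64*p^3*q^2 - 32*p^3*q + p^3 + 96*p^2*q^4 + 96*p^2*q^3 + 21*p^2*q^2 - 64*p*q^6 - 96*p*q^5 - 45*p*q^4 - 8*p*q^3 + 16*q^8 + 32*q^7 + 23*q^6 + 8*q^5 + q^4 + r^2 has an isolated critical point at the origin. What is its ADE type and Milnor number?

Type E6, Milnor number mu = 6.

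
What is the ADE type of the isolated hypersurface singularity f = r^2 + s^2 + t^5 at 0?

A4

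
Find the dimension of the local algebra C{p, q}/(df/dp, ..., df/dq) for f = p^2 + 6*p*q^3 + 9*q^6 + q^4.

3

The Hessian of f at 0 has rank 1. Corank 1: A-series; mu = 3 gives A_3.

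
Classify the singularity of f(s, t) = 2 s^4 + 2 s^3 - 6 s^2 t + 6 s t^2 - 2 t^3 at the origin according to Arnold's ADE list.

The Hessian of f at 0 has rank 0. Corank 2; j^3 = 2*(s - t)^3 is a perfect cube, so E-series; the 4-jet and mu = 6 give E_6.

E_{6}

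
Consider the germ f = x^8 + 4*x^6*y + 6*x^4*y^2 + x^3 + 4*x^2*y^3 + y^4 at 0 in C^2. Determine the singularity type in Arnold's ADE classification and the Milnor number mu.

Type E_6, Milnor number mu = 6.

The Hessian of f at 0 has rank 0. Corank 2; j^3 = x^3 is a perfect cube, so E-series; the 4-jet and mu = 6 give E_6.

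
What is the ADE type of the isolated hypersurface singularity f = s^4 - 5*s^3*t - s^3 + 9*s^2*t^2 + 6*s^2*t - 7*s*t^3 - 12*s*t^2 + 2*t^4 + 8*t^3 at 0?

E_7

The Hessian of f at 0 is [[0, 0], [0, 0]] with rank 0, so corank 2. A Groebner basis of the Jacobian ideal J(f) in C{s,t} is {3*s^2 - 12*s*t + t^4 - t^3 + 12*t^2, s^3 - 18*s^2 + 72*s*t - 2*t^3 - 72*t^2, s^2*t - 7*s^2 + 28*s*t - 5*t^3/3 - 28*t^2, -2*s^2 + s*t^2 + 8*s*t - 4*t^3/3 - 8*t^2}; counting standard monomials gives mu = 7. Corank 2; j^3 = -(s - 2*t)^3 is a perfect cube, so E-series; the 4-jet and mu = 7 give E_7.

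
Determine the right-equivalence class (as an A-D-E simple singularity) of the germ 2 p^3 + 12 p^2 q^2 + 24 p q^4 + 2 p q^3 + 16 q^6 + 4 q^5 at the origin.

The Hessian of f at 0 is [[0, 0], [0, 0]] with rank 0, so corank 2. A Groebner basis of the Jacobian ideal J(f) in C{p,q} is {-p^2/4 + q^4 - q^3/12, p^3, p^2*q + p^2/12 + q^3/36, p^2/2 + p*q^2 + q^3/6}; counting standard monomials gives mu = 7. Corank 2; j^3 = 2*p^3 is a perfect cube, so E-series; the 4-jet and mu = 7 give E_7.

E_{7}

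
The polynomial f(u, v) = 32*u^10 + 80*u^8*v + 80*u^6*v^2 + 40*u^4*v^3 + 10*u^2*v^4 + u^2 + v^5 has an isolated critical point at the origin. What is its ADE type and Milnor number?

Type A4, Milnor number mu = 4.

The Hessian of f at 0 has rank 1. Corank 1: A-series; mu = 4 gives A_4.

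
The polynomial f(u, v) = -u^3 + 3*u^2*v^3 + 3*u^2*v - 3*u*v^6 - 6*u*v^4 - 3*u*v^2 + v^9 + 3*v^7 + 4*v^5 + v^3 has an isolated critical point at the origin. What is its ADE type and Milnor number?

The Hessian of f at 0 has rank 0. Corank 2; j^3 = -(u - v)^3 is a perfect cube, so E-series; the 5-jet and mu = 8 give E_8.

Type E_{8}, Milnor number mu = 8.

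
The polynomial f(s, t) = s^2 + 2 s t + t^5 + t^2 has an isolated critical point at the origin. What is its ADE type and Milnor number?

Type A_4, Milnor number mu = 4.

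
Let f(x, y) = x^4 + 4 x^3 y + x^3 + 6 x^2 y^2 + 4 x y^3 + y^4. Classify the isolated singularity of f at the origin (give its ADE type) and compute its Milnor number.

Type E6, Milnor number mu = 6.

The Hessian of f at 0 is [[0, 0], [0, 0]] with rank 0, so corank 2. A Groebner basis of the Jacobian ideal J(f) in C{x,y} is {y^4, x*y^2 + y^3/3, x^2}; counting standard monomials gives mu = 6. Corank 2; j^3 = x^3 is a perfect cube, so E-series; the 4-jet and mu = 6 give E_6.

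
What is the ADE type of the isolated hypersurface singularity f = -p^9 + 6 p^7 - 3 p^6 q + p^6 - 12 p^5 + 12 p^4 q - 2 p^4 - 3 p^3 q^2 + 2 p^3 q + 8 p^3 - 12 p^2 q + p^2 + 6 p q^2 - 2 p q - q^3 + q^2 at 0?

A2

The Hessian of f at 0 has rank 1. Corank 1: A-series; mu = 2 gives A_2.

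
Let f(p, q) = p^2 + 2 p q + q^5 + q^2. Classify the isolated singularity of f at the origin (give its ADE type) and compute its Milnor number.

The Hessian of f at 0 is [[2, 2], [2, 2]] with rank 1, so corank 1. A Groebner basis of the Jacobian ideal J(f) in C{p,q} is {q^4, p + q}; counting standard monomials gives mu = 4. Corank 1: A-series; mu = 4 gives A_4.

Type A_4, Milnor number mu = 4.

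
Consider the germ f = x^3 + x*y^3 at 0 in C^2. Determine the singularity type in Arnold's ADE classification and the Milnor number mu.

Type E_{7}, Milnor number mu = 7.

The Hessian of f at 0 has rank 0. Corank 2; j^3 = x^3 is a perfect cube, so E-series; the 4-jet and mu = 7 give E_7.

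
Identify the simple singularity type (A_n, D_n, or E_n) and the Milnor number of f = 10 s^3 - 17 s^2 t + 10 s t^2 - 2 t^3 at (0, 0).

Type D4, Milnor number mu = 4.

The Hessian of f at 0 is [[0, 0], [0, 0]] with rank 0, so corank 2. A Groebner basis of the Jacobian ideal J(f) in C{s,t} is {t^3, s^2 - 2*t^2/11, s*t - 5*t^2/11}; counting standard monomials gives mu = 4. Corank 2; j^3 = (2*s - t)*(5*s^2 - 6*s*t + 2*t^2) splits into three distinct lines over C (the quadratic factor has nonzero discriminant), so D_4.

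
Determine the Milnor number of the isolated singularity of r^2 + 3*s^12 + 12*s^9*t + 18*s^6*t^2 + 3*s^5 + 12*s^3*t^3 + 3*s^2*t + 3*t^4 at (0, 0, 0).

5

The Hessian of f at 0 has rank 1. Corank 2; j^3 = 3*s^2*t has shape L^2 M (L != M), so D-series; mu = 5 gives D_5.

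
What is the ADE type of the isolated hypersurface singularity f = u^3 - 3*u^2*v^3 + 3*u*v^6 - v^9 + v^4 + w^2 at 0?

The Hessian of f at 0 has rank 1. Corank 2; j^3 = u^3 is a perfect cube, so E-series; the 4-jet and mu = 6 give E_6.

E_6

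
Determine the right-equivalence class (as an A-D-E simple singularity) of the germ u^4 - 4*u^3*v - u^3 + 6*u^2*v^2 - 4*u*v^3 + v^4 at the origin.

E_{6}

The Hessian of f at 0 has rank 0. Corank 2; j^3 = -u^3 is a perfect cube, so E-series; the 4-jet and mu = 6 give E_6.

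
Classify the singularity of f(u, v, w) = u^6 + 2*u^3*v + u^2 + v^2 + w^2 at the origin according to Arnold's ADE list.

A_{1}

The Hessian of f at 0 is [[2, 0, 0], [0, 2, 0], [0, 0, 2]] with rank 3, so corank 0. A Groebner basis of the Jacobian ideal J(f) in C{u,v,w} is {u, v, w}; counting standard monomials gives mu = 1. Corank 0: nondegenerate Morse point, so A_1.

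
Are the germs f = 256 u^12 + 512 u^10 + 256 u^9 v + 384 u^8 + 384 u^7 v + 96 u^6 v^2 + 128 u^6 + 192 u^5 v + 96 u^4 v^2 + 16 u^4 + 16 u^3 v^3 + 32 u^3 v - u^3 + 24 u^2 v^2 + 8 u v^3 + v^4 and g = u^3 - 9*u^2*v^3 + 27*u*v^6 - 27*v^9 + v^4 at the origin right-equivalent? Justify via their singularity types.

Yes.

The Hessian of f at 0 is [[0, 0], [0, 0]] with rank 0, so corank 2. A Groebner basis of the Jacobian ideal J(f) in C{u,v} is {v^4, u*v^2 + v^3/6, u^2}; counting standard monomials gives mu = 6. Corank 2; j^3 = -u^3 is a perfect cube, so E-series; the 4-jet and mu = 6 give E_6. The Hessian of g at 0 is [[0, 0], [0, 0]] with rank 0, so corank 2. A Groebner basis of the Jacobian ideal J(g) in C{u,v} is {v^3, u^2}; counting standard monomials gives mu = 6. Corank 2; j^3 = u^3 is a perfect cube, so E-series; the 4-jet and mu = 6 give E_6. Both have type E_6, hence right-equivalent.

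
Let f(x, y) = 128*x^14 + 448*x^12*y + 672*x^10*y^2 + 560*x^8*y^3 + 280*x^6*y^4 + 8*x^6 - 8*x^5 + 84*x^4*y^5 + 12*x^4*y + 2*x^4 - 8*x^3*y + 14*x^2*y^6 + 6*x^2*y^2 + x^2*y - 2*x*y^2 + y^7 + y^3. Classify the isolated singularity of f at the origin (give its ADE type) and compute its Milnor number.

Type D8, Milnor number mu = 8.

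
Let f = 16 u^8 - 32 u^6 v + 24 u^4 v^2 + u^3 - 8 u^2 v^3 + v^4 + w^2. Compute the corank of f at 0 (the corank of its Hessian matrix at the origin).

Hessian at 0 has rank 1.

2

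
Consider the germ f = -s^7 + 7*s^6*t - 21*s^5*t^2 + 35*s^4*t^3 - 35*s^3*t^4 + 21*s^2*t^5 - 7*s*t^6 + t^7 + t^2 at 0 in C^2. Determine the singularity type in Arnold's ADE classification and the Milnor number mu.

Type A_{6}, Milnor number mu = 6.

The Hessian of f at 0 is [[0, 0], [0, 2]] with rank 1, so corank 1. A Groebner basis of the Jacobian ideal J(f) in C{s,t} is {s^6, t}; counting standard monomials gives mu = 6. Corank 1: A-series; mu = 6 gives A_6.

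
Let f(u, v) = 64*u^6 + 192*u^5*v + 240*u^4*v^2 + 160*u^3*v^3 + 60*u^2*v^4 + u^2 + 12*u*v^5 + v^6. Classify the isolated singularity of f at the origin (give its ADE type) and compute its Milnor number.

Type A_{5}, Milnor number mu = 5.

The Hessian of f at 0 is [[2, 0], [0, 0]] with rank 1, so corank 1. A Groebner basis of the Jacobian ideal J(f) in C{u,v} is {v^5, u}; counting standard monomials gives mu = 5. Corank 1: A-series; mu = 5 gives A_5.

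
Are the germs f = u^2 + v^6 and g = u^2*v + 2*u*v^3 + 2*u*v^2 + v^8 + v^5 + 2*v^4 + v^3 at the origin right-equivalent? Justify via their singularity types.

No.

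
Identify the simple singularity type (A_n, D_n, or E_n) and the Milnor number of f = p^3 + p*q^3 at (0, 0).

Type E7, Milnor number mu = 7.

The Hessian of f at 0 is [[0, 0], [0, 0]] with rank 0, so corank 2. A Groebner basis of the Jacobian ideal J(f) in C{p,q} is {p^3, p*q^2, 3*p^2 + q^3}; counting standard monomials gives mu = 7. Corank 2; j^3 = p^3 is a perfect cube, so E-series; the 4-jet and mu = 7 give E_7.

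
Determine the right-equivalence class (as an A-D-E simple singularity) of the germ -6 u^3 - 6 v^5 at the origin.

E_{8}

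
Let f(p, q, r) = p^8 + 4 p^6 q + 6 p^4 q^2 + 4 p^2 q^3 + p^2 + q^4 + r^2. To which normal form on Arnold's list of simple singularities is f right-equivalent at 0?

A3

The Hessian of f at 0 has rank 2. Corank 1: A-series; mu = 3 gives A_3.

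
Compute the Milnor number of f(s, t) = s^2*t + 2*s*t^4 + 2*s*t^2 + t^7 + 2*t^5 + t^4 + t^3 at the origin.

5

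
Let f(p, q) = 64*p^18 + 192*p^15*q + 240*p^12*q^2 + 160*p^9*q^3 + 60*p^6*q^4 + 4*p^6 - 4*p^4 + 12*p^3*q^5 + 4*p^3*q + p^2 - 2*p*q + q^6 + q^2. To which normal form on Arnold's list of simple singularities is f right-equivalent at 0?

A5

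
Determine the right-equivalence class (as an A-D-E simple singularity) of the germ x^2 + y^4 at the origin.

The Hessian of f at 0 has rank 1. Corank 1: A-series; mu = 3 gives A_3.

A3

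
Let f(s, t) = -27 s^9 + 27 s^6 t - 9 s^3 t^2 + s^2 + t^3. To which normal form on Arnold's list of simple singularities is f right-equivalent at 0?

A2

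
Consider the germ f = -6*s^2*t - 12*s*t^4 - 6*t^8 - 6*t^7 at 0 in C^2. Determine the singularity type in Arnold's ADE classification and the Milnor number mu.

Type D_9, Milnor number mu = 9.

The Hessian of f at 0 is [[0, 0], [0, 0]] with rank 0, so corank 2. A Groebner basis of the Jacobian ideal J(f) in C{s,t} is {s^2*t^2, 8*s^2*t + s^2 + s*t^3, s*t + t^4, s^3}; counting standard monomials gives mu = 9. Corank 2; j^3 = -6*s^2*t has shape L^2 M (L != M), so D-series; mu = 9 gives D_9.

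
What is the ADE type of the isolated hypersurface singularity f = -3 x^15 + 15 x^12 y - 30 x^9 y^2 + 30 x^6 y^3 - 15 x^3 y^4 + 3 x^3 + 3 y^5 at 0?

The Hessian of f at 0 has rank 0. Corank 2; j^3 = 3*x^3 is a perfect cube, so E-series; the 5-jet and mu = 8 give E_8.

E_{8}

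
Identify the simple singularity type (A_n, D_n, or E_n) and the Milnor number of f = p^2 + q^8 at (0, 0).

Type A_{7}, Milnor number mu = 7.

The Hessian of f at 0 has rank 1. Corank 1: A-series; mu = 7 gives A_7.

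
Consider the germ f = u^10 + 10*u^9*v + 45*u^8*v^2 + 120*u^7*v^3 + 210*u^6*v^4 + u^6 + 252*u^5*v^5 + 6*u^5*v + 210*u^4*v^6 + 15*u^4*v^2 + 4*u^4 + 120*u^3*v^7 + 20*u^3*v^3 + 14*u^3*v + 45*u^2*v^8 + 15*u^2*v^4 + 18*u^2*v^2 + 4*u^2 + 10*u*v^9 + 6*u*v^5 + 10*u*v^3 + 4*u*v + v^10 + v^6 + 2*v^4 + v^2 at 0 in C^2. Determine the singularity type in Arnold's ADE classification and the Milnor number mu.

The Hessian of f at 0 has rank 1. Corank 1: A-series; mu = 9 gives A_9.

Type A_{9}, Milnor number mu = 9.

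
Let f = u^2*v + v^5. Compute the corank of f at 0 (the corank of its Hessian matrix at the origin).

Hessian at 0 has rank 0.

2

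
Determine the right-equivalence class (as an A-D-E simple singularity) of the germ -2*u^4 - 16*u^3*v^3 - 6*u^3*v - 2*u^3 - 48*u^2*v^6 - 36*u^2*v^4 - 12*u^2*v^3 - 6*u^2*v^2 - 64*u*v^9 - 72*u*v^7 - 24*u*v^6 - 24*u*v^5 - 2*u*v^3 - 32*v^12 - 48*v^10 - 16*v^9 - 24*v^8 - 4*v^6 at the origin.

E_7

The Hessian of f at 0 has rank 0. Corank 2; j^3 = -2*u^3 is a perfect cube, so E-series; the 4-jet and mu = 7 give E_7.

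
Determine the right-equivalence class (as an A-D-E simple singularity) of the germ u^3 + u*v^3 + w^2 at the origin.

E_{7}

The Hessian of f at 0 has rank 1. Corank 2; j^3 = u^3 is a perfect cube, so E-series; the 4-jet and mu = 7 give E_7.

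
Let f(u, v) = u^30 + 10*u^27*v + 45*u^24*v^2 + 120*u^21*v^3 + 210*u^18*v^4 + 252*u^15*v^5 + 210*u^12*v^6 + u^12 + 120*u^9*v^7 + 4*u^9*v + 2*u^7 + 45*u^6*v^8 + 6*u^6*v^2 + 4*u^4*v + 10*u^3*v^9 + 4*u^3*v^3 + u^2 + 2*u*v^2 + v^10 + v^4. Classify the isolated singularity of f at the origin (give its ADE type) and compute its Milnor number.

The Hessian of f at 0 has rank 1. Corank 1: A-series; mu = 9 gives A_9.

Type A_{9}, Milnor number mu = 9.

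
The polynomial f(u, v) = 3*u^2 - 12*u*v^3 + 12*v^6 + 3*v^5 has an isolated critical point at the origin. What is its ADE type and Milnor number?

Type A_4, Milnor number mu = 4.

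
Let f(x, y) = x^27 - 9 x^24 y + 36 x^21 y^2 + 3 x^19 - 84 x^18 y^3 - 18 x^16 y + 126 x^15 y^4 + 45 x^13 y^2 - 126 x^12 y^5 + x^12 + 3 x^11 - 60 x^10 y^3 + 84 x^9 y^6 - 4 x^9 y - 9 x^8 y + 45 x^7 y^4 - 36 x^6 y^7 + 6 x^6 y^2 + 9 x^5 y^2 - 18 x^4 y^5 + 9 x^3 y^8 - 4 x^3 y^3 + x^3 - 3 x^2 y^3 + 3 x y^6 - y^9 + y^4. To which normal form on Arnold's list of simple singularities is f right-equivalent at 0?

E6

The Hessian of f at 0 has rank 0. Corank 2; j^3 = x^3 is a perfect cube, so E-series; the 4-jet and mu = 6 give E_6.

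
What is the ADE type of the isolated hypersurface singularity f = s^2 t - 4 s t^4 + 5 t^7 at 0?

D_8

The Hessian of f at 0 has rank 0. Corank 2; j^3 = s^2*t has shape L^2 M (L != M), so D-series; mu = 8 gives D_8.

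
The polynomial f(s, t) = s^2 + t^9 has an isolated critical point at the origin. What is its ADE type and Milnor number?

Type A_{8}, Milnor number mu = 8.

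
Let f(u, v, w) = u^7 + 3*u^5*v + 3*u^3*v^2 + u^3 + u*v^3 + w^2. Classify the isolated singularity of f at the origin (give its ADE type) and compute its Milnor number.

Type E_7, Milnor number mu = 7.

The Hessian of f at 0 has rank 1. Corank 2; j^3 = u^3 is a perfect cube, so E-series; the 4-jet and mu = 7 give E_7.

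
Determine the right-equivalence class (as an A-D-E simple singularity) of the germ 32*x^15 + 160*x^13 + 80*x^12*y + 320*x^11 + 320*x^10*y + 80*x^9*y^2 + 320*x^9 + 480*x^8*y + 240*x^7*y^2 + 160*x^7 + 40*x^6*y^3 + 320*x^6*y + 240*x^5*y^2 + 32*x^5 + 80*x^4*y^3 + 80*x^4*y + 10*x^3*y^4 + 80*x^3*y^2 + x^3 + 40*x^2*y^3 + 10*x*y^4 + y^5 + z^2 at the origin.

E8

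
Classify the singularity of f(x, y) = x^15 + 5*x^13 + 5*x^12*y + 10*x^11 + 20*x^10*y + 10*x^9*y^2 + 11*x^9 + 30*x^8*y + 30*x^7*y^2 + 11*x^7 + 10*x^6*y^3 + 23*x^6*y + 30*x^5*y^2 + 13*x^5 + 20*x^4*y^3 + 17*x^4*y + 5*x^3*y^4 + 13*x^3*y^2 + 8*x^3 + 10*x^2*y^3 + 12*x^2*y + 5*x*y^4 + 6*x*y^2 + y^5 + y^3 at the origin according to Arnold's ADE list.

E_8

The Hessian of f at 0 is [[0, 0], [0, 0]] with rank 0, so corank 2. A Groebner basis of the Jacobian ideal J(f) in C{x,y} is {-40*x^2 + x*y^3 - 40*x*y - 10*y^2, 64*x^2 + 64*x*y + y^4 + 16*y^2, x^3 - 3*x*y^2/4 - y^3/4, x^2*y + x*y^2 + y^3/4}; counting standard monomials gives mu = 8. Corank 2; j^3 = (2*x + y)^3 is a perfect cube, so E-series; the 5-jet and mu = 8 give E_8.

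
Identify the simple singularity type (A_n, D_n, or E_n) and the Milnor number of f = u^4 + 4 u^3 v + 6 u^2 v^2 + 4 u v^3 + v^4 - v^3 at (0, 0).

Type E_6, Milnor number mu = 6.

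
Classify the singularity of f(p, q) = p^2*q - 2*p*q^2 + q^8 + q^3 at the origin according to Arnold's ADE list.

D_{9}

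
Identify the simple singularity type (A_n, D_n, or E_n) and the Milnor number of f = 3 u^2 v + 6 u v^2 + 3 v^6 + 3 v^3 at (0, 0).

The Hessian of f at 0 has rank 0. Corank 2; j^3 = 3*v*(u + v)^2 has shape L^2 M (L != M), so D-series; mu = 7 gives D_7.

Type D_{7}, Milnor number mu = 7.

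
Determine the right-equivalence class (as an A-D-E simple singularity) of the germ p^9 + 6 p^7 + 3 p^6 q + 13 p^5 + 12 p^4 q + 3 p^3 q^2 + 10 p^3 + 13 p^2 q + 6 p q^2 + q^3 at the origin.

D_{4}

The Hessian of f at 0 has rank 0. Corank 2; j^3 = (2*p + q)*(5*p^2 + 4*p*q + q^2) splits into three distinct lines over C (the quadratic factor has nonzero discriminant), so D_4.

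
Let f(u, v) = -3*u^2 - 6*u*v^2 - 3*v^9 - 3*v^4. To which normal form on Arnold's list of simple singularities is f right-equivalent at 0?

The Hessian of f at 0 has rank 1. Corank 1: A-series; mu = 8 gives A_8.

A8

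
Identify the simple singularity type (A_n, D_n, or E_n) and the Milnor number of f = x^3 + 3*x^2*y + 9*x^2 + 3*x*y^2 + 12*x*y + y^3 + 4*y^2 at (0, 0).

The Hessian of f at 0 has rank 1. Corank 1: A-series; mu = 2 gives A_2.

Type A_2, Milnor number mu = 2.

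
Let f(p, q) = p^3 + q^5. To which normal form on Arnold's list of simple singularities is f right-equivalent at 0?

The Hessian of f at 0 is [[0, 0], [0, 0]] with rank 0, so corank 2. A Groebner basis of the Jacobian ideal J(f) in C{p,q} is {q^4, p^2}; counting standard monomials gives mu = 8. Corank 2; j^3 = p^3 is a perfect cube, so E-series; the 5-jet and mu = 8 give E_8.

E_8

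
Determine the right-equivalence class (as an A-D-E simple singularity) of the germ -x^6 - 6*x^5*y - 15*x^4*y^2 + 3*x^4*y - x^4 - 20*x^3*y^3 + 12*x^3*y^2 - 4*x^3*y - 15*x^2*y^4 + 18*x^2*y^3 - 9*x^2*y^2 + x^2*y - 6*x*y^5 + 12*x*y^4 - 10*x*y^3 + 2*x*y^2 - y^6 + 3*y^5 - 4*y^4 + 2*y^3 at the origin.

The Hessian of f at 0 is [[0, 0], [0, 0]] with rank 0, so corank 2. A Groebner basis of the Jacobian ideal J(f) in C{x,y} is {y^3, x^2 + 2*y^2, x*y + y^2}; counting standard monomials gives mu = 4. Corank 2; j^3 = y*(x^2 + 2*x*y + 2*y^2) splits into three distinct lines over C (the quadratic factor has nonzero discriminant), so D_4.

D4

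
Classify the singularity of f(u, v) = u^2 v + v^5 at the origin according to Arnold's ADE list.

D6

The Hessian of f at 0 has rank 0. Corank 2; j^3 = u^2*v has shape L^2 M (L != M), so D-series; mu = 6 gives D_6.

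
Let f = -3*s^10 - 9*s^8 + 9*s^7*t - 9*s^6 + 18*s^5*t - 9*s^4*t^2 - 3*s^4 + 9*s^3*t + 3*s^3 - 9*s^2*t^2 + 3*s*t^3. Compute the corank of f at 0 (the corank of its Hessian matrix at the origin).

2

The Hessian at 0 is [[0, 0], [0, 0]] of rank 0; hence corank 2.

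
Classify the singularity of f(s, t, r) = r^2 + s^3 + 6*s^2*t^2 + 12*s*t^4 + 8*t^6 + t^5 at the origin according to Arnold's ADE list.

E_{8}

The Hessian of f at 0 is [[0, 0, 0], [0, 0, 0], [0, 0, 2]] with rank 1, so corank 2. A Groebner basis of the Jacobian ideal J(f) in C{s,t,r} is {t^4, s^3, s^2/4 + s*t^2, r}; counting standard monomials gives mu = 8. Corank 2; j^3 = s^3 is a perfect cube, so E-series; the 5-jet and mu = 8 give E_8.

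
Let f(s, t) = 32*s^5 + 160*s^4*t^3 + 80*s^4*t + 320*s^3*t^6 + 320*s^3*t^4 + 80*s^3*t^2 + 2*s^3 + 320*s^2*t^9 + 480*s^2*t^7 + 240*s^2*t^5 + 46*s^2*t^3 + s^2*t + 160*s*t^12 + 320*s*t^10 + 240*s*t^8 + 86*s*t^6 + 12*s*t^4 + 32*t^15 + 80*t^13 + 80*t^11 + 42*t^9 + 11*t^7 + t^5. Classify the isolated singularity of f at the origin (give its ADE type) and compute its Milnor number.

The Hessian of f at 0 has rank 0. Corank 2; j^3 = s^2*(2*s + t) has shape L^2 M (L != M), so D-series; mu = 6 gives D_6.

Type D6, Milnor number mu = 6.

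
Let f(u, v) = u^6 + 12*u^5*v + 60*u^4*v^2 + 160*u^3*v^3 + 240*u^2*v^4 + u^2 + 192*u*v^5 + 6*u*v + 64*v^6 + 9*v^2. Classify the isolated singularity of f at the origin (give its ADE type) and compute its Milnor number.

The Hessian of f at 0 has rank 1. Corank 1: A-series; mu = 5 gives A_5.

Type A_{5}, Milnor number mu = 5.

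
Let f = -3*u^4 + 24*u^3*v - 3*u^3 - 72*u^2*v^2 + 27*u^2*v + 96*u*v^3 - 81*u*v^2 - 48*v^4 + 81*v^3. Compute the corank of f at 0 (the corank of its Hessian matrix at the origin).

2

Hessian at 0 has rank 0.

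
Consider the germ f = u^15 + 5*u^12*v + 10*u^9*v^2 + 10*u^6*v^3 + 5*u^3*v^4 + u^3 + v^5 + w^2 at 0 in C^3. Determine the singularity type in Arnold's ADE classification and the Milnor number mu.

Type E_{8}, Milnor number mu = 8.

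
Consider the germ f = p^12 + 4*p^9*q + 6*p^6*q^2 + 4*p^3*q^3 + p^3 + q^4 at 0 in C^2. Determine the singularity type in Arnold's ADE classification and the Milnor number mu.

The Hessian of f at 0 has rank 0. Corank 2; j^3 = p^3 is a perfect cube, so E-series; the 4-jet and mu = 6 give E_6.

Type E_{6}, Milnor number mu = 6.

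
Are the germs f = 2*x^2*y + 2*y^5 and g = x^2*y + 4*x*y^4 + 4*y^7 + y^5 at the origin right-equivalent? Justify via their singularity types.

Yes.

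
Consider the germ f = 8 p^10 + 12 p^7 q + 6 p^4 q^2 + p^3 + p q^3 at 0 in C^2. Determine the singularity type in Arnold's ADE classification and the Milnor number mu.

Type E_7, Milnor number mu = 7.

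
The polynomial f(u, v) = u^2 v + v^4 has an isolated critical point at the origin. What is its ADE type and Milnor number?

Type D5, Milnor number mu = 5.

The Hessian of f at 0 is [[0, 0], [0, 0]] with rank 0, so corank 2. A Groebner basis of the Jacobian ideal J(f) in C{u,v} is {u^3, u^2/4 + v^3, u*v}; counting standard monomials gives mu = 5. Corank 2; j^3 = u^2*v has shape L^2 M (L != M), so D-series; mu = 5 gives D_5.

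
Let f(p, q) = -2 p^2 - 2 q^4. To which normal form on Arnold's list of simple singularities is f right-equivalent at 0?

A_3

The Hessian of f at 0 is [[-4, 0], [0, 0]] with rank 1, so corank 1. A Groebner basis of the Jacobian ideal J(f) in C{p,q} is {q^3, p}; counting standard monomials gives mu = 3. Corank 1: A-series; mu = 3 gives A_3.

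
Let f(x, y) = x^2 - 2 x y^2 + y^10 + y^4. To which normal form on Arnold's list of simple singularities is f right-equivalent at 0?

A_9

The Hessian of f at 0 is [[2, 0], [0, 0]] with rank 1, so corank 1. A Groebner basis of the Jacobian ideal J(f) in C{x,y} is {x^5, x^4*y, -x + y^2}; counting standard monomials gives mu = 9. Corank 1: A-series; mu = 9 gives A_9.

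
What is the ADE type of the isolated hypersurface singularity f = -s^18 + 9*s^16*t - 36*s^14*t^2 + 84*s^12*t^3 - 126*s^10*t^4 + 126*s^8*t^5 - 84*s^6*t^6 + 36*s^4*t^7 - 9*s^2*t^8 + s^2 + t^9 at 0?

A_{8}

The Hessian of f at 0 is [[2, 0], [0, 0]] with rank 1, so corank 1. A Groebner basis of the Jacobian ideal J(f) in C{s,t} is {t^8, s}; counting standard monomials gives mu = 8. Corank 1: A-series; mu = 8 gives A_8.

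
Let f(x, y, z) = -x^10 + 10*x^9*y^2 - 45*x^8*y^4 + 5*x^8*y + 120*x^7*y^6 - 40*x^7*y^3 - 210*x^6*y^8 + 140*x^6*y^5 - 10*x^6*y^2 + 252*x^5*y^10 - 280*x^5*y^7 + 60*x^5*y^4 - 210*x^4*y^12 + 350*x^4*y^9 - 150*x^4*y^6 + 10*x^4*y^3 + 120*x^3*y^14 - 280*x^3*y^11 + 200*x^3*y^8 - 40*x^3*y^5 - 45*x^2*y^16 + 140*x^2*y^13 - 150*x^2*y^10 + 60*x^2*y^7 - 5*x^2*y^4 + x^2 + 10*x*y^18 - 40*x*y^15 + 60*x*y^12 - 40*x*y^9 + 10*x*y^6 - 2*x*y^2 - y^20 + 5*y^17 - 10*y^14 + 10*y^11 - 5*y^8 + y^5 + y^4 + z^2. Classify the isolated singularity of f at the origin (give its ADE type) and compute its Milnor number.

Type A_{4}, Milnor number mu = 4.

The Hessian of f at 0 is [[2, 0, 0], [0, 0, 0], [0, 0, 2]] with rank 2, so corank 1. A Groebner basis of the Jacobian ideal J(f) in C{x,y,z} is {x^2, -x + y^2, z}; counting standard monomials gives mu = 4. Corank 1: A-series; mu = 4 gives A_4.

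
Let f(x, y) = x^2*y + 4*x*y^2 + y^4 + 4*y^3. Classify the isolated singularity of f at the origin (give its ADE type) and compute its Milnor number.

Type D_{5}, Milnor number mu = 5.

The Hessian of f at 0 has rank 0. Corank 2; j^3 = y*(x + 2*y)^2 has shape L^2 M (L != M), so D-series; mu = 5 gives D_5.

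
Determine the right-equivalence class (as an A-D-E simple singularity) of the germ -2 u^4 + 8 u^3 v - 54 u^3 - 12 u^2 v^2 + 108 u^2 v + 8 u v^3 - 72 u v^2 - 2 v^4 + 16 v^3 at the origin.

E_6

The Hessian of f at 0 is [[0, 0], [0, 0]] with rank 0, so corank 2. A Groebner basis of the Jacobian ideal J(f) in C{u,v} is {v^4, u*v^2 - 7*v^3/9, u^2 - 4*u*v/3 + 4*v^2/9}; counting standard monomials gives mu = 6. Corank 2; j^3 = -2*(3*u - 2*v)^3 is a perfect cube, so E-series; the 4-jet and mu = 6 give E_6.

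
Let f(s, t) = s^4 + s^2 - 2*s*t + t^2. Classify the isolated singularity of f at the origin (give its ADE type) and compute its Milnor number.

The Hessian of f at 0 has rank 1. Corank 1: A-series; mu = 3 gives A_3.

Type A_3, Milnor number mu = 3.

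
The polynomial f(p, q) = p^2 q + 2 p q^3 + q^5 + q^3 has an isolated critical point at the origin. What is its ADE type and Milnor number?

Type D_{4}, Milnor number mu = 4.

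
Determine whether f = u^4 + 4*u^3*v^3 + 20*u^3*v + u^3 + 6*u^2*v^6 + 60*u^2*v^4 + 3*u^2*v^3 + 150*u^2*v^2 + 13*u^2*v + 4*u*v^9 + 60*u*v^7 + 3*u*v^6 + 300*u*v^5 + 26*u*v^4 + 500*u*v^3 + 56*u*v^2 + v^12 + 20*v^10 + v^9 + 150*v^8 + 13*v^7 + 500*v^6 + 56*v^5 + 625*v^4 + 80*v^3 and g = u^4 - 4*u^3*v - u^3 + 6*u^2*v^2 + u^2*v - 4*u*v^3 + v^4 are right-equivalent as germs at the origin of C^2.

The Hessian of f at 0 has rank 0. Corank 2; j^3 = (u + 4*v)^2*(u + 5*v) has shape L^2 M (L != M), so D-series; mu = 5 gives D_5. The Hessian of g at 0 has rank 0. Corank 2; j^3 = -u^2*(u - v) has shape L^2 M (L != M), so D-series; mu = 5 gives D_5. Both have type D_5, hence right-equivalent.

Yes.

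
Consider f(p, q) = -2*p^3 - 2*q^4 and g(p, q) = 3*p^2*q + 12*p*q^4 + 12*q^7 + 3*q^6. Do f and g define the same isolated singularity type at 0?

No.

The Hessian of f at 0 has rank 0. Corank 2; j^3 = -2*p^3 is a perfect cube, so E-series; the 4-jet and mu = 6 give E_6. The Hessian of g at 0 has rank 0. Corank 2; j^3 = 3*p^2*q has shape L^2 M (L != M), so D-series; mu = 7 gives D_7. f is E_6 but g is D_7, hence not right-equivalent.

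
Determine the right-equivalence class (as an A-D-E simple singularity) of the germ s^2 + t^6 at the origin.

The Hessian of f at 0 is [[2, 0], [0, 0]] with rank 1, so corank 1. A Groebner basis of the Jacobian ideal J(f) in C{s,t} is {t^5, s}; counting standard monomials gives mu = 5. Corank 1: A-series; mu = 5 gives A_5.

A5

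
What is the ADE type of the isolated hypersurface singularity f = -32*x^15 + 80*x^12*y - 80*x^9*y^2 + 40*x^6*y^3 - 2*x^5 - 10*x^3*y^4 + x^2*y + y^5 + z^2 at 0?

D_{6}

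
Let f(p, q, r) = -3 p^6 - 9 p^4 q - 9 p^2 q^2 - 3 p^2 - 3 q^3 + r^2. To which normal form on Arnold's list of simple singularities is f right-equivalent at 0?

The Hessian of f at 0 has rank 2. Corank 1: A-series; mu = 2 gives A_2.

A2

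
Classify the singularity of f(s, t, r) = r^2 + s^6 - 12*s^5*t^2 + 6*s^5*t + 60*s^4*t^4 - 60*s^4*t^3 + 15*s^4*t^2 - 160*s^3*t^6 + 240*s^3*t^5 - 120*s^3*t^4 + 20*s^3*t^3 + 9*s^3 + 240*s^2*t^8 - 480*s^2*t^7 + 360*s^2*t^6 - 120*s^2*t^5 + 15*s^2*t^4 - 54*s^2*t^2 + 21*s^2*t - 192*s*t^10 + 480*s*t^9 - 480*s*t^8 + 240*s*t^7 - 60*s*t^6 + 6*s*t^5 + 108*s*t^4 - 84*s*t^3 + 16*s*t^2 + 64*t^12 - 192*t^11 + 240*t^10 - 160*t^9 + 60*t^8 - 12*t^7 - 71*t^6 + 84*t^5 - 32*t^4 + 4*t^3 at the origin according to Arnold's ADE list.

The Hessian of f at 0 is [[0, 0, 0], [0, 0, 0], [0, 0, 2]] with rank 1, so corank 2. A Groebner basis of the Jacobian ideal J(f) in C{s,t,r} is {-s^2/4 - 5*s*t/12 + t^4 + t^3/6 - t^2/6, s^3 - 2*s^2/3 + 8738*s*t/9 - 52468*t^3/27 + 5828*t^2/9, s^2*t + 2*s^2/3 - 4364*s*t/9 + 8740*t^3/9 - 2912*t^2/9, -s^2/2 + s*t^2 - 5*s*t/6 + t^3 - t^2/3, r}; counting standard monomials gives mu = 7. Corank 2; j^3 = (s + t)*(3*s + 2*t)^2 has shape L^2 M (L != M), so D-series; mu = 7 gives D_7.

D_7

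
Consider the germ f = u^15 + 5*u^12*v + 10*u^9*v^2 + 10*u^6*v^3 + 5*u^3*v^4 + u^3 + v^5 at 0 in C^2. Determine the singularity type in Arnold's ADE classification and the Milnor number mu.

The Hessian of f at 0 has rank 0. Corank 2; j^3 = u^3 is a perfect cube, so E-series; the 5-jet and mu = 8 give E_8.

Type E_8, Milnor number mu = 8.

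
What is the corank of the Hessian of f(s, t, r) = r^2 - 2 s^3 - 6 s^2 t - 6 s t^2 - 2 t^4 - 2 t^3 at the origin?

Hessian at 0 has rank 1.

2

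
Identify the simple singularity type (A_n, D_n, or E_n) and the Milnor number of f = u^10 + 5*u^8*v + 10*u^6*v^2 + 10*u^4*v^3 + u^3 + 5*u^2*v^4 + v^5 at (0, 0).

The Hessian of f at 0 has rank 0. Corank 2; j^3 = u^3 is a perfect cube, so E-series; the 5-jet and mu = 8 give E_8.

Type E8, Milnor number mu = 8.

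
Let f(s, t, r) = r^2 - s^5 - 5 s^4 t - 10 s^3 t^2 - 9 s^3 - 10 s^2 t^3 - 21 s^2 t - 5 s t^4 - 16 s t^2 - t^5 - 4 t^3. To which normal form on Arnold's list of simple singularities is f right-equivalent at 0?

D_{6}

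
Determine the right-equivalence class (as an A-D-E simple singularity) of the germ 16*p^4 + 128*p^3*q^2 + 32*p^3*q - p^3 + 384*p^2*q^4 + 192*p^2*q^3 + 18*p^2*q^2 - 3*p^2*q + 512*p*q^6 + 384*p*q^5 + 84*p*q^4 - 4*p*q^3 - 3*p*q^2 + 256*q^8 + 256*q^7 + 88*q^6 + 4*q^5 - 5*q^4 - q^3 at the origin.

E6

The Hessian of f at 0 has rank 0. Corank 2; j^3 = -(p + q)^3 is a perfect cube, so E-series; the 4-jet and mu = 6 give E_6.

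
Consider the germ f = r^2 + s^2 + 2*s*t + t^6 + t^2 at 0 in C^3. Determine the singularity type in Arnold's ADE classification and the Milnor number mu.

The Hessian of f at 0 has rank 2. Corank 1: A-series; mu = 5 gives A_5.

Type A_{5}, Milnor number mu = 5.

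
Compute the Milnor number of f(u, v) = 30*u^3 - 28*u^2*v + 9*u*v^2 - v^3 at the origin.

The Hessian of f at 0 has rank 0. Corank 2; j^3 = (3*u - v)*(10*u^2 - 6*u*v + v^2) splits into three distinct lines over C (the quadratic factor has nonzero discriminant), so D_4.

4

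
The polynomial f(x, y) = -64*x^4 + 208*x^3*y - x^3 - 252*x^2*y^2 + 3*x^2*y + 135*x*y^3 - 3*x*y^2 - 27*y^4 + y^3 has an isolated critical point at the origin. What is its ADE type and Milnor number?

Type E7, Milnor number mu = 7.

The Hessian of f at 0 has rank 0. Corank 2; j^3 = -(x - y)^3 is a perfect cube, so E-series; the 4-jet and mu = 7 give E_7.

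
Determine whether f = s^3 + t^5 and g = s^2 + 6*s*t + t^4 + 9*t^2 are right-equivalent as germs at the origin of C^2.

The Hessian of f at 0 has rank 0. Corank 2; j^3 = s^3 is a perfect cube, so E-series; the 5-jet and mu = 8 give E_8. The Hessian of g at 0 has rank 1. Corank 1: A-series; mu = 3 gives A_3. f is E_8 but g is A_3, hence not right-equivalent.

No.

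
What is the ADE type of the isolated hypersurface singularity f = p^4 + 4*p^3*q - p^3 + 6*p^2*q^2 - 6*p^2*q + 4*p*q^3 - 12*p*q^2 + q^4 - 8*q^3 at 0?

E_6

The Hessian of f at 0 is [[0, 0], [0, 0]] with rank 0, so corank 2. A Groebner basis of the Jacobian ideal J(f) in C{p,q} is {q^4, p*q^2 + 5*q^3/3, p^2 + 4*p*q + 4*q^2}; counting standard monomials gives mu = 6. Corank 2; j^3 = -(p + 2*q)^3 is a perfect cube, so E-series; the 4-jet and mu = 6 give E_6.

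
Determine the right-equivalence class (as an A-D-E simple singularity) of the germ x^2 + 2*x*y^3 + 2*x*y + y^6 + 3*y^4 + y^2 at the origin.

The Hessian of f at 0 has rank 1. Corank 1: A-series; mu = 3 gives A_3.

A3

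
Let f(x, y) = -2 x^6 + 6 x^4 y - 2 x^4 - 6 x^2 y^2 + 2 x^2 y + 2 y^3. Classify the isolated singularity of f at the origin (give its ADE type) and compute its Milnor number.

Type D_4, Milnor number mu = 4.

The Hessian of f at 0 has rank 0. Corank 2; j^3 = 2*y*(x^2 + y^2) splits into three distinct lines over C (the quadratic factor has nonzero discriminant), so D_4.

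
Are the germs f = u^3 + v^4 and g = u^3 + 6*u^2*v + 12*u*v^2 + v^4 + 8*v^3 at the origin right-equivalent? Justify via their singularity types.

Yes.

The Hessian of f at 0 is [[0, 0], [0, 0]] with rank 0, so corank 2. A Groebner basis of the Jacobian ideal J(f) in C{u,v} is {v^3, u^2}; counting standard monomials gives mu = 6. Corank 2; j^3 = u^3 is a perfect cube, so E-series; the 4-jet and mu = 6 give E_6. The Hessian of g at 0 is [[0, 0], [0, 0]] with rank 0, so corank 2. A Groebner basis of the Jacobian ideal J(g) in C{u,v} is {v^3, u^2 + 4*u*v + 4*v^2}; counting standard monomials gives mu = 6. Corank 2; j^3 = (u + 2*v)^3 is a perfect cube, so E-series; the 4-jet and mu = 6 give E_6. Both have type E_6, hence right-equivalent.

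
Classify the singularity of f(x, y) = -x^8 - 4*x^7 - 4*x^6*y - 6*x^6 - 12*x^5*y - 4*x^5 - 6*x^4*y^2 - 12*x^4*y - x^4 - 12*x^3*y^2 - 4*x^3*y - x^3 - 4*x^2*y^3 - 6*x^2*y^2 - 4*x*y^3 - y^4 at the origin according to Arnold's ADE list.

E_{6}

The Hessian of f at 0 is [[0, 0], [0, 0]] with rank 0, so corank 2. A Groebner basis of the Jacobian ideal J(f) in C{x,y} is {y^4, x*y^2 + y^3/3, x^2}; counting standard monomials gives mu = 6. Corank 2; j^3 = -x^3 is a perfect cube, so E-series; the 4-jet and mu = 6 give E_6.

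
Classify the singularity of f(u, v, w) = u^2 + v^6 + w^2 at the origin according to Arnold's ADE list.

A5

The Hessian of f at 0 has rank 2. Corank 1: A-series; mu = 5 gives A_5.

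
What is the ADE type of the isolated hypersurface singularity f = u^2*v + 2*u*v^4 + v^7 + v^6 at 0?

D7

The Hessian of f at 0 is [[0, 0], [0, 0]] with rank 0, so corank 2. A Groebner basis of the Jacobian ideal J(f) in C{u,v} is {u*v + v^4, u^3, u^2*v, -u^2/6 + u*v^2}; counting standard monomials gives mu = 7. Corank 2; j^3 = u^2*v has shape L^2 M (L != M), so D-series; mu = 7 gives D_7.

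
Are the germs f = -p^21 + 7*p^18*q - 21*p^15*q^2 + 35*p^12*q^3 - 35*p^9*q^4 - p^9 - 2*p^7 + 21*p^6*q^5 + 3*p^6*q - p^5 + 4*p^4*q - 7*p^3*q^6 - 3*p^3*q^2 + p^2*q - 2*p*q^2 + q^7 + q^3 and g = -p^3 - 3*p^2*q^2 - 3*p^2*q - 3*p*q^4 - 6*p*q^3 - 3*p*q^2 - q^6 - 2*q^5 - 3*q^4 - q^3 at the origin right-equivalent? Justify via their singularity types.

No.

The Hessian of f at 0 has rank 0. Corank 2; j^3 = q*(p - q)^2 has shape L^2 M (L != M), so D-series; mu = 8 gives D_8. The Hessian of g at 0 has rank 0. Corank 2; j^3 = -(p + q)^3 is a perfect cube, so E-series; the 5-jet and mu = 8 give E_8. f is D_8 but g is E_8, hence not right-equivalent.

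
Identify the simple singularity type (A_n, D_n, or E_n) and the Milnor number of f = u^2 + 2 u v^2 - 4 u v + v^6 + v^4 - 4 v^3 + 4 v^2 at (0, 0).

Type A_{5}, Milnor number mu = 5.

The Hessian of f at 0 has rank 1. Corank 1: A-series; mu = 5 gives A_5.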